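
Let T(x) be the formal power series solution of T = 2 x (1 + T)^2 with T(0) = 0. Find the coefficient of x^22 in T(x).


Apply the Lagrange inversion formula: if T = 2 x * phi(T) with phi(t) = (1 + t)^2, then [x^n] T = 2^n * (1/n) [t^(n-1)] phi(t)^n = 2^n * (1/n) [t^(n-1)] (1 + t)^(2n) = 2^n * (1/n) C(2n, n-1).
Using the identity C(2n, n-1) = C(2n, n) * n / (n+1), the unscaled factor equals C(2n, n) / (n+1) = C_n, the n-th Catalan number.
For n = 22: C_22 = C(44, 22) / 23 = 2104098963720/23 = 91482563640.
With the 2^22 = 4194304 factor, the coefficient is 4194304 * 91482563640 = 383705682605506560.

383705682605506560


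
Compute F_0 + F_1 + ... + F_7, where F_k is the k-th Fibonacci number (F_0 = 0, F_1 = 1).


Use the identity sum_{k=0}^{N} F_k = F_{N+2} - 1 (which follows from F_{k+2} - F_{k+1} = F_k). Then
sum_{k=0}^{7} F_k = (F_{9} - 1) - (F_{1} - 1) = F_{9} - F_{1}.
Computing: F_{9} = 34, F_{1} = 1, so
Sum = 34 - 1 = 33.

33


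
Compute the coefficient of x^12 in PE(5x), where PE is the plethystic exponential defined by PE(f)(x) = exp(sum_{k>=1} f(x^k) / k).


With f(x) = 5x, the exponent is sum_{k>=1} 5 x^k / k = 5 * (-ln(1 - x)). Exponentiating:
PE(5x) = exp(-5 ln(1 - x)) = 1/(1 - x)^5.
By the negative binomial expansion, [x^n] 1/(1 - x)^5 = C(n + 4, 4).
For n = 12: C(16, 4) = 1820.

1820


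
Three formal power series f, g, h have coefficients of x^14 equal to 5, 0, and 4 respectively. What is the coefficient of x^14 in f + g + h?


Series addition is componentwise:
5 + 0 + 4
= 9

9


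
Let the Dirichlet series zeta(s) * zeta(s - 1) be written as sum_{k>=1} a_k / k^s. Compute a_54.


Convolution gives a_k = sum_{d | k} d * 1 = sum_{d | k} d = sigma(k), the sum of positive divisors of k.
For k = 54, the divisors are 1, 2, 3, 6, 9, 18, 27, 54, so
sigma(54) = 1 + 2 + 3 + 6 + 9 + 18 + 27 + 54 = 120.

120


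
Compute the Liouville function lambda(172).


The Liouville function is lambda(k) = (-1)^Omega(k), where Omega(k) counts the prime factors of k with multiplicity.
Factoring: 172 = 2 * 2 * 43, so Omega(172) = 3.
lambda(172) = (-1)^3 = -1.

-1


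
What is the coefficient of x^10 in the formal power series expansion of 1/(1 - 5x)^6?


The general identity 1/(1 - c x)^r = sum_{k>=0} c^k C(k + r - 1, r - 1) x^k follows by substituting y = c x into 1/(1 - y)^r = sum_{k>=0} C(k + r - 1, r - 1) y^k.
For c = 5, r = 6, k = 10:
5^10 * C(15, 5) = 9765625 * 3003 = 29326171875.

29326171875


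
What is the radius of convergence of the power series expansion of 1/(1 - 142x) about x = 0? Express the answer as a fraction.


Expanding 1/(1 - 142x) = sum_{k>=0} 142^k x^k, the series converges when |142x| < 1, i.e., |x| < 1/142.
So the radius of convergence is 1/142 = 1/142.

1/142


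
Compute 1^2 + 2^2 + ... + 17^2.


This power sum has a closed form given by Faulhaber's formula
sum_{k=1}^{m} k^p = (1 / (p + 1)) * sum_{j=0}^{p} C(p + 1, j) B_j m^(p + 1 - j),
but for small m direct computation is fastest:
1 + 4 + 9 + 16 + 25 + 36 + 49 + 64 + 81 + 100 + 121 + 144 + 169 + 196 + 225 + 256 + 289 = 1785.

1785


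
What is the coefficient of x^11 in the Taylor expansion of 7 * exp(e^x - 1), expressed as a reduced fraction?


exp(e^x - 1) = sum_{k>=0} Bell_k x^k / k!, where Bell_k is the k-th Bell number.
So the coefficient of x^11 is 7 * Bell_11 / 11!.
Computing: Bell_11 = 678570 and 11! = 39916800, giving
7 * 678570/39916800 = 22619/190080.

22619/190080


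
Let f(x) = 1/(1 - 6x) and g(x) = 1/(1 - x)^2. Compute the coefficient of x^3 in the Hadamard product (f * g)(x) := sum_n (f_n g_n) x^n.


f has coefficients f_k = 6^k. For g = 1/(1 - x)^2 the coefficient is g_k = C(k + 1, 1) = k + 1. The Hadamard coefficient is (f * g)_k = 6^k * (k + 1).
For k = 3: 6^3 * 4 = 216 * 4 = 864.

864


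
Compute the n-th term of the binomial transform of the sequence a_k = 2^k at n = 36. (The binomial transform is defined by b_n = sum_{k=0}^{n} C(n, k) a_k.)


With a_k = 2^k, b_n = sum_{k=0}^{n} C(n, k) 2^k = (1 + 2)^n by the binomial theorem.
For n = 36: (1 + 2)^36 = 3^36 = 150094635296999121.

150094635296999121


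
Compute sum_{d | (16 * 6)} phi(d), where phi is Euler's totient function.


First, 16 * 6 = 96. One classical identity is sum_{d | n} phi(d) = n (each k in [1, n] has a unique gcd with n, and among the k's with gcd(k, n) = n/d there are phi(d) of them). So the sum equals 96. We also verify directly:
Divisors of 96: 1, 2, 3, 4, 6, 8, 12, 16, 24, 32, 48, 96.
phi values: 1, 1, 2, 2, 2, 4, 4, 8, 8, 16, 16, 32.
Sum = 96.

96


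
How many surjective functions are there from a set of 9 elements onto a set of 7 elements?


By inclusion-exclusion on which target elements are missed, the number of surjections from an n-set onto a k-set is
surj(n, k) = sum_{j=0}^{k} (-1)^j C(k, j) (k - j)^n.
Equivalently surj(n, k) = k! * S(n, k), where S(n, k) is the Stirling number of the second kind.
For n = 9, k = 7:
S(9, 7) = 462, so
surj = 7! * 462 = 5040 * 462 = 2328480.

2328480


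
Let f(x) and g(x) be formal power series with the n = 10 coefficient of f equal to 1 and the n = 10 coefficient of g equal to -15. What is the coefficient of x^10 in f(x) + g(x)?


Addition of formal power series is termwise.
The coefficient of x^10 in f + g = 1 + -15
= -14

-14


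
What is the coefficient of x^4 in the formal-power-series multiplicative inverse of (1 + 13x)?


The inverse is 1/(1 + 13x). Apply the geometric identity 1/(1 - y) = sum_{k>=0} y^k with y = -13x:
1/(1 + 13x) = sum_{k>=0} (-13)^k x^k.
So the coefficient of x^4 is (-13)^4 = 28561.

28561


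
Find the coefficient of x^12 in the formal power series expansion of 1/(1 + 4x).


Write 1/(1 + c x) = 1/(1 - (-c) x) and apply the geometric-series identity
1/(1 - y) = sum_{k>=0} y^k to get 1/(1 + c x) = sum_{k>=0} (-c)^k x^k.
So the coefficient of x^k is (-c)^k = (-1)^k * c^k.
Here c = 4 and k = 12:
(-4)^12 = 1 * 16777216 = 16777216

16777216


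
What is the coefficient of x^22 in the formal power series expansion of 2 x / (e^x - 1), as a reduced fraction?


The exponential generating function for Bernoulli numbers is
x / (e^x - 1) = sum_{k>=0} B_k x^k / k!.
So the coefficient of x^22 in 2 x / (e^x - 1) is 2 B_22 / 22!.
Computing: B_22 = 854513/138, 22! = 1124000727777607680000, giving
2 * 854513/138 / 1124000727777607680000 = 77683/7050550019695902720000.

77683/7050550019695902720000


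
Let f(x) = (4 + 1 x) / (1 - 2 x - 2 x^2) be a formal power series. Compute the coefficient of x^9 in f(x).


Write f(x) = sum_{k>=0} a_k x^k. Multiplying both sides by 1 - 2 x - 2 x^2 gives
(1 - 2 x - 2 x^2) sum_{k>=0} a_k x^k = 4 + 1 x.
Matching coefficients:
 x^0: a_0 = 4
 x^1: a_1 - 2 a_0 = 1  =>  a_1 = 2*4 + 1 = 9
 x^k (k >= 2): a_k = 2 a_{k-1} + 2 a_{k-2}.
Iterating: a_2 = 26, a_3 = 70, a_4 = 192, a_5 = 524, a_6 = 1432, a_7 = 3912, a_8 = 10688, a_9 = 29200.
So the coefficient of x^9 is 29200.

29200


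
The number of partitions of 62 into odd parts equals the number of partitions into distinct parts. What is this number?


Computing partitions of 62 into odd parts (1, 3, 5, ...):
Using the generating function prod_{k>=0} 1/(1-x^(2k+1)),
the count is 13394

13394


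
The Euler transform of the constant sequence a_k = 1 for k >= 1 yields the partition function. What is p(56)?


The Euler transform converts the sequence a_k = 1 into the number of integer partitions.
Using the recurrence or dynamic programming:
p(56) = 526823

526823


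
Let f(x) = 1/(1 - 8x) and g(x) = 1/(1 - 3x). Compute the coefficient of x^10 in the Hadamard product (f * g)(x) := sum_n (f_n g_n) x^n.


f has coefficients f_k = 8^k and g has coefficients g_k = 3^k, so the Hadamard product has coefficient (f*g)_k = 8^k * 3^k = 24^k.
For k = 10: 24^10 = 63403380965376.

63403380965376


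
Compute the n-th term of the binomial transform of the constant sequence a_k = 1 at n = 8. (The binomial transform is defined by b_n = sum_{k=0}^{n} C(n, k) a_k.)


With a_k = 1 for all k, b_n = sum_{k=0}^{n} C(n, k) = 2^n by the binomial theorem.
For n = 8: 2^8 = 256.

256


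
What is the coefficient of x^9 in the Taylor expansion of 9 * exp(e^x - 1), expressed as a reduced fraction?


exp(e^x - 1) = sum_{k>=0} Bell_k x^k / k!, where Bell_k is the k-th Bell number.
So the coefficient of x^9 is 9 * Bell_9 / 9!.
Computing: Bell_9 = 21147 and 9! = 362880, giving
9 * 21147/362880 = 1007/1920.

1007/1920


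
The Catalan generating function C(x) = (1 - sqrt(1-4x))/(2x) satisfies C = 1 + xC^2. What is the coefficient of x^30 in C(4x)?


Substituting x -> 4x scales the n-th coefficient by 4^n, so [x^30] C(4x) = 4^30 * C_30.
C_30 = C(2*30, 30)/(31) = 118264581564861424/31 = 3814986502092304.
So 4^30 * 3814986502092304 = 1152921504606846976 * 3814986502092304 = 4398379978047071296780748355272704.

4398379978047071296780748355272704


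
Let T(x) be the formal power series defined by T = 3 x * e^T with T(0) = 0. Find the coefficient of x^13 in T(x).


Apply the Lagrange inversion formula: if T = 3 x * phi(T) with phi(t) = e^t, then
[x^n] T = 3^n * (1/n) [t^(n-1)] phi(t)^n = 3^n * (1/n) [t^(n-1)] e^(n t) = 3^n * (1/n) * n^(n-1) / (n-1)! = 3^n * n^(n-1) / n!.
When c = 1 this is the Cayley count of rooted labeled trees on n vertices, divided by n!.
For n = 13: 3^13 * 13^12 / 13! = 1594323 * 23298085122481/6227020800 = 11758364345276757/1971200.

11758364345276757/1971200


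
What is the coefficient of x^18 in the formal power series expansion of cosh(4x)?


The Maclaurin series is cosh(t) = sum_{m>=0} t^(2m) / (2m)!, so substituting t = 4x, only even powers of x are nonzero, with coefficient of x^(2m) equal to 4^(2m) / (2m)!.
For x^18 the coefficient is 4^18/18! = 68719476736/6402373705728000 = 1048576/97692469875.

1048576/97692469875


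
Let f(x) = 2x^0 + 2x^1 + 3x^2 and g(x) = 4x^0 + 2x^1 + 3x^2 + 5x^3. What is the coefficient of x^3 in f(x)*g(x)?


Cauchy product at x^3:
2*5 + 2*3 + 3*2
= 22

22


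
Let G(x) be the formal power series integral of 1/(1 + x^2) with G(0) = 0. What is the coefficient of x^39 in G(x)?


1/(1 + x^2) = sum_{j>=0} (-1)^j x^(2j). Integrating termwise with G(0) = 0:
G(x) = sum_{j>=0} (-1)^j x^(2j+1) / (2j+1) = arctan(x).
Only odd powers are nonzero. For x^39 write 39 = 2*19 + 1, giving
(-1)^19 / 39 = -1/39 = -1/39.

-1/39


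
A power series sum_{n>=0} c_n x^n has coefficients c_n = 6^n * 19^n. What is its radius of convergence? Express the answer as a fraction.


By the root test (Cauchy-Hadamard), the radius is R = 1 / limsup_n |c_n|^(1/n).
Here |c_n|^(1/n) = (6^n * 19^n)^(1/n) = 6 * 19 = 114 for all n.
So R = 1/114 = 1/114.

1/114


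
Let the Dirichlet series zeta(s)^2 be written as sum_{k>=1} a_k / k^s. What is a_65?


The Dirichlet convolution of the constant function 1 with itself gives (1 * 1)(k) = sum_{d | k} 1 = d(k), the number of positive divisors of k.
Since zeta(s) = sum_{k>=1} 1/k^s, we have zeta(s)^2 = sum_{k>=1} d(k)/k^s, so a_k = d(k).
For k = 65: the divisors are 1, 5, 13, 65.
Count = 4.

4


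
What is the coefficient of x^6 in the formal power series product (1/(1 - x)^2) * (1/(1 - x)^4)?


Combine the factors: (1/(1 - x)^2) * (1/(1 - x)^4) = 1/(1 - x)^6.
Then use 1/(1 - x)^r = sum_{k>=0} C(k + r - 1, r - 1) x^k with r = 6 and k = 6:
C(11, 5) = 462.

462


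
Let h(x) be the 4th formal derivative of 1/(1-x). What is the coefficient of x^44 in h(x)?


Differentiating 4 times: d^4/dx^4 [1/(1-x)] = 4!/(1-x)^5.
The expansion 1/(1-x)^5 = sum_{k>=0} C(k+4, 4) x^k, so the coefficient of x^n in 4!/(1-x)^5 is 4! * C(n+4, 4).
For n = 44: 24 * C(48, 4) = 24 * 194580 = 4669920

4669920


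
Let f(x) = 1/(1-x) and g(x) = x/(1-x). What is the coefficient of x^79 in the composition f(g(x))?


First simplify the composition: f(g(x)) = 1/(1 - x/(1-x)) = (1-x)/((1-x) - x) = (1-x)/(1-2x).
Now extract the coefficient. Write (1-x)/(1-2x) = 1/(1-2x) - x/(1-2x).
The coefficient of x^n in 1/(1-2x) is 2^n, and in x/(1-2x) is 2^(n-1) (for n >= 1).
So the coefficient of x^79 is 2^79 - 2^78 = 604462909807314587353088 - 302231454903657293676544 = 302231454903657293676544.

302231454903657293676544


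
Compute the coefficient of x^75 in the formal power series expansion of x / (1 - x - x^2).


Let f(x) = sum_{k>=0} a_k x^k. Multiplying f(x) * (1 - x - x^2) = x and matching coefficients gives a_0 = 0, a_1 = 1, and a_k = a_{k-1} + a_{k-2} for k >= 2. These are the Fibonacci numbers F_k.
Iterating from F_0 = 0, F_1 = 1:
F_0=0, F_1=1, F_2=1, F_3=2, F_4=3, F_5=5, F_6=8, F_7=13, F_8=21, F_9=34, ...
F_75 = 2111485077978050.

2111485077978050


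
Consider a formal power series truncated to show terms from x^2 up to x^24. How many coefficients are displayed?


From x^2 to x^24 inclusive, the count is 24 - 2 + 1 = 23.

23


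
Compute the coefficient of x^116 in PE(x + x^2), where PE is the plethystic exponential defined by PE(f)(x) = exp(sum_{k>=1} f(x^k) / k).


With f(x) = x + x^2, the exponent is sum_{k>=1} (x^k + x^(2k)) / k = -ln(1 - x) - ln(1 - x^2). Exponentiating:
PE(x + x^2) = 1 / ((1 - x)(1 - x^2)).
This is the generating function for partitions of n into parts of size 1 or 2. The number of 2's can be any j in 0..58, and the rest are 1's, so
[x^116] = floor(116/2) + 1 = 59.

59


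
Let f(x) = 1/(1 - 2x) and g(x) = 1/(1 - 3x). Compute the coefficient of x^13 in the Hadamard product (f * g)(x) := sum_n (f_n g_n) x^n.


f has coefficients f_k = 2^k and g has coefficients g_k = 3^k, so the Hadamard product has coefficient (f*g)_k = 2^k * 3^k = 6^k.
For k = 13: 6^13 = 13060694016.

13060694016


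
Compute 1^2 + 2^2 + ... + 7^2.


This power sum has a closed form given by Faulhaber's formula
sum_{k=1}^{m} k^p = (1 / (p + 1)) * sum_{j=0}^{p} C(p + 1, j) B_j m^(p + 1 - j),
but for small m direct computation is fastest:
1 + 4 + 9 + 16 + 25 + 36 + 49 = 140.

140


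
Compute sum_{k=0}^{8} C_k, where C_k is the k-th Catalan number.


C_0 through C_8: 1, 1, 2, 5, 14, 42, 132, 429, 1430
Sum = 1 + 1 + 2 + 5 + 14 + 42 + 132 + 429 + 1430
= 2056

2056


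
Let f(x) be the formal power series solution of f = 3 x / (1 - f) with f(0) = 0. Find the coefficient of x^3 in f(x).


Apply Lagrange inversion: f = 3 x * phi(f) with phi(t) = 1/(1 - t), so
[x^n] f = 3^n * (1/n) [t^(n-1)] phi(t)^n = 3^n * (1/n) [t^(n-1)] (1 - t)^(-n) = 3^n * (1/n) C(2n - 2, n - 1) = 3^n * C_{n-1}.
For n = 3: C_2 = C(4, 2) / 3 = 6/3 = 2.
With the 3^3 = 27 factor, the coefficient is 27 * 2 = 54.

54


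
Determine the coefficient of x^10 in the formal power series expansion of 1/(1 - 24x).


The geometric series identity gives 1/(1 - c x) = sum_{k>=0} c^k x^k, so the coefficient of x^k is c^k.
Here c = 24 and k = 10.
Computing: 24^10 = 63403380965376

63403380965376


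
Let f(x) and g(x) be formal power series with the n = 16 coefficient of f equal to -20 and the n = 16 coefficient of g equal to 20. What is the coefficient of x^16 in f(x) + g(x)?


Addition of formal power series is termwise.
The coefficient of x^16 in f + g = -20 + 20
= 0

0


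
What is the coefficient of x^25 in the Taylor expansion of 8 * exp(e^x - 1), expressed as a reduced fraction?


exp(e^x - 1) = sum_{k>=0} Bell_k x^k / k!, where Bell_k is the k-th Bell number.
So the coefficient of x^25 is 8 * Bell_25 / 25!.
Computing: Bell_25 = 4638590332229999353 and 25! = 15511210043330985984000000, giving
8 * 4638590332229999353/15511210043330985984000000 = 356814640940769181/149146250416644096000000.

356814640940769181/149146250416644096000000


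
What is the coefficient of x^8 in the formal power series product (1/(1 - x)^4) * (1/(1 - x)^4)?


Combine the factors: (1/(1 - x)^4) * (1/(1 - x)^4) = 1/(1 - x)^8.
Then use 1/(1 - x)^r = sum_{k>=0} C(k + r - 1, r - 1) x^k with r = 8 and k = 8:
C(15, 7) = 6435.

6435


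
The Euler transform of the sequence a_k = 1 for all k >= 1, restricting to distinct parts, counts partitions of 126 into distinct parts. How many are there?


Partitions of 126 into distinct parts can be computed via generating function.
Product (1+x)(1+x^2)(1+x^3)...
The coefficient of x^126 = 3457027

3457027


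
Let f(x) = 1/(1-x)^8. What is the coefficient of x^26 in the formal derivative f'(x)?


Differentiate: d/dx [ 1/(1-x)^r ] = r / (1-x)^(r+1).
Here r = 8, so f'(x) = 8 / (1-x)^9.
The expansion of 1/(1-x)^(r+1) has coefficient of x^n equal to C(n+r, r).
So the coefficient of x^26 in f'(x) is
8 * C(34, 8) = 8 * 18156204 = 145249632

145249632


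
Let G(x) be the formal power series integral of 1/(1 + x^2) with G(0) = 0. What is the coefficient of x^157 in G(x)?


1/(1 + x^2) = sum_{j>=0} (-1)^j x^(2j). Integrating termwise with G(0) = 0:
G(x) = sum_{j>=0} (-1)^j x^(2j+1) / (2j+1) = arctan(x).
Only odd powers are nonzero. For x^157 write 157 = 2*78 + 1, giving
(-1)^78 / 157 = 1/157 = 1/157.

1/157


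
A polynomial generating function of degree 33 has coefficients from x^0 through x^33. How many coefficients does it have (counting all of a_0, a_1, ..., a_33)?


A polynomial of degree 33 takes the form a_0 + a_1 x + ... + a_33 x^33.
The number of coefficients is 33 + 1 = 34.

34


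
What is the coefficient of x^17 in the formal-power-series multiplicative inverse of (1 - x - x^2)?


Let the inverse be f(x) = sum_{k>=0} a_k x^k. From f(x) * (1 - x - x^2) = 1 and matching coefficients:
 x^0: a_0 = 1.
 x^1: a_1 - a_0 = 0, so a_1 = 1.
 x^k (k >= 2): a_k - a_{k-1} - a_{k-2} = 0, i.e. a_k = a_{k-1} + a_{k-2}.
This is the Fibonacci-type recurrence shifted so that a_0 = a_1 = 1.
Iterating: a_0=1, a_1=1, a_2=2, a_3=3, a_4=5, a_5=8, a_6=13, a_7=21, a_8=34, a_9=55, ...
a_17 = 2584.

2584


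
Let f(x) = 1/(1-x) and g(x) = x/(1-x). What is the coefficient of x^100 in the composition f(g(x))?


First simplify the composition: f(g(x)) = 1/(1 - x/(1-x)) = (1-x)/((1-x) - x) = (1-x)/(1-2x).
Now extract the coefficient. Write (1-x)/(1-2x) = 1/(1-2x) - x/(1-2x).
The coefficient of x^n in 1/(1-2x) is 2^n, and in x/(1-2x) is 2^(n-1) (for n >= 1).
So the coefficient of x^100 is 2^100 - 2^99 = 1267650600228229401496703205376 - 633825300114114700748351602688 = 633825300114114700748351602688.

633825300114114700748351602688


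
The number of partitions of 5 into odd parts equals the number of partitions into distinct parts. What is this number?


Computing partitions of 5 into odd parts (1, 3, 5, ...):
Using the generating function prod_{k>=0} 1/(1-x^(2k+1)),
the count is 3

3


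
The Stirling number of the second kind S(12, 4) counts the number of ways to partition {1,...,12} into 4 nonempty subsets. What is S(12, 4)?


Using the explicit formula S(n,k) = (1/k!) sum_{j=0}^{k} (-1)^(k-j) C(k,j) j^n:
S(12, 4) = 611501
Equivalently, S(n,k) is n! times the coefficient of x^n in the EGF (e^x - 1)^k / k!.

611501


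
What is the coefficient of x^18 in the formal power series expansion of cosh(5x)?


The Maclaurin series is cosh(t) = sum_{m>=0} t^(2m) / (2m)!, so substituting t = 5x, only even powers of x are nonzero, with coefficient of x^(2m) equal to 5^(2m) / (2m)!.
For x^18 the coefficient is 5^18/18! = 3814697265625/6402373705728000 = 30517578125/51218989645824.

30517578125/51218989645824


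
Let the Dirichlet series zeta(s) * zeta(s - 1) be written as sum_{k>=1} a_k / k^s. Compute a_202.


Convolution gives a_k = sum_{d | k} d * 1 = sum_{d | k} d = sigma(k), the sum of positive divisors of k.
For k = 202, the divisors are 1, 2, 101, 202, so
sigma(202) = 1 + 2 + 101 + 202 = 306.

306


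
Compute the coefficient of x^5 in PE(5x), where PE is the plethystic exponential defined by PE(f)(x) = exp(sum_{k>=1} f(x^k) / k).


With f(x) = 5x, the exponent is sum_{k>=1} 5 x^k / k = 5 * (-ln(1 - x)). Exponentiating:
PE(5x) = exp(-5 ln(1 - x)) = 1/(1 - x)^5.
By the negative binomial expansion, [x^n] 1/(1 - x)^5 = C(n + 4, 4).
For n = 5: C(9, 4) = 126.

126


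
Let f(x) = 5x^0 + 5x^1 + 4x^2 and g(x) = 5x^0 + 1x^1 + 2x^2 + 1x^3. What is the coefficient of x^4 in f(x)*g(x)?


Cauchy product at x^4:
5*1 + 4*2
= 13

13


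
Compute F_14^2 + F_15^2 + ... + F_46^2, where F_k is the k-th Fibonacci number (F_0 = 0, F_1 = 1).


There is a standard identity sum_{k=0}^{N} F_k^2 = F_N * F_{N+1} (proved inductively from the telescoping relation F_k^2 = F_k F_{k+1} - F_{k-1} F_k). Then
sum_{k=14}^{46} F_k^2 = F_46 F_47 - F_13 F_14.
Computing: F_46 = 1836311903, F_47 = 2971215073, F_13 = 233, F_14 = 377.
Sum = 1836311903 * 2971215073 - 233 * 377 = 5456077604922826078.

5456077604922826078


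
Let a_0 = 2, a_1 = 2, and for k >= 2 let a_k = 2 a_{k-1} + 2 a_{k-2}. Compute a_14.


Iterating the recurrence forward:
a_0 = 2
a_1 = 2
a_2 = 2*2 + 2*2 = 8
a_3 = 2*8 + 2*2 = 20
a_4 = 2*20 + 2*8 = 56
a_5 = 2*56 + 2*20 = 152
a_6 = 2*152 + 2*56 = 416
a_7 = 2*416 + 2*152 = 1136
a_8 = 2*1136 + 2*416 = 3104
a_9 = 2*3104 + 2*1136 = 8480
a_10 = 2*8480 + 2*3104 = 23168
a_11 = 2*23168 + 2*8480 = 63296
a_12 = 2*63296 + 2*23168 = 172928
a_13 = 2*172928 + 2*63296 = 472448
a_14 = 2*472448 + 2*172928 = 1290752
So a_14 = 1290752.

1290752


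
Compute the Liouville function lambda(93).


The Liouville function is lambda(k) = (-1)^Omega(k), where Omega(k) counts the prime factors of k with multiplicity.
Factoring: 93 = 3 * 31, so Omega(93) = 2.
lambda(93) = (-1)^2 = 1.

1


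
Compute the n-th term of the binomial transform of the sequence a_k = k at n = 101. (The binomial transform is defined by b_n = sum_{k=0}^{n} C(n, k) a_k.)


With a_k = k, b_n = sum_{k=0}^{n} C(n, k) k. Using k * C(n, k) = n * C(n-1, k-1) gives b_n = n * sum_{k>=1} C(n-1, k-1) = n * 2^(n-1).
For n = 101: 101 * 2^100 = 101 * 1267650600228229401496703205376 = 128032710623051169551167023742976.

128032710623051169551167023742976


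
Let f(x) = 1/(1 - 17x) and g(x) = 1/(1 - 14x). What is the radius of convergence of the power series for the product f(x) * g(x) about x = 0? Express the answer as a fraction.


The radius of 1/(1 - 17x) is 1/17 (nearest singularity at x = 1/17), and the radius of 1/(1 - 14x) is 1/14.
The product f(x)*g(x) = 1/((1 - 17x)(1 - 14x)) has singularities at both 1/17 and 1/14, so its radius of convergence is the distance to the nearest one:
min(1/17, 1/14) = 1/17.

1/17


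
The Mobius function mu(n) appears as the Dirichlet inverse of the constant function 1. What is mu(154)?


154 = 2 * 7 * 11 (all distinct primes).
mu(154) = (-1)^3 = -1

-1


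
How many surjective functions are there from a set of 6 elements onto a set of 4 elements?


By inclusion-exclusion on which target elements are missed, the number of surjections from an n-set onto a k-set is
surj(n, k) = sum_{j=0}^{k} (-1)^j C(k, j) (k - j)^n.
Equivalently surj(n, k) = k! * S(n, k), where S(n, k) is the Stirling number of the second kind.
For n = 6, k = 4:
S(6, 4) = 65, so
surj = 4! * 65 = 24 * 65 = 1560.

1560


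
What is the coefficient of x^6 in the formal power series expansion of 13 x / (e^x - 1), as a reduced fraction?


The exponential generating function for Bernoulli numbers is
x / (e^x - 1) = sum_{k>=0} B_k x^k / k!.
So the coefficient of x^6 in 13 x / (e^x - 1) is 13 B_6 / 6!.
Computing: B_6 = 1/42, 6! = 720, giving
13 * 1/42 / 720 = 13/30240.

13/30240


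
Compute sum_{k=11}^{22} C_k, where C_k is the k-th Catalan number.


C_11 through C_22: 58786, 208012, 742900, 2674440, 9694845, 35357670, 129644790, 477638700, 1767263190, 6564120420, 24466267020, 91482563640
Sum = 58786 + 208012 + 742900 + 2674440 + 9694845 + 35357670 + 129644790 + 477638700 + 1767263190 + 6564120420 + 24466267020 + 91482563640
= 124936234413

124936234413


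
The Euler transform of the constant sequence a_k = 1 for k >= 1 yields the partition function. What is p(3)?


The Euler transform converts the sequence a_k = 1 into the number of integer partitions.
Using the recurrence or dynamic programming:
p(3) = 3

3


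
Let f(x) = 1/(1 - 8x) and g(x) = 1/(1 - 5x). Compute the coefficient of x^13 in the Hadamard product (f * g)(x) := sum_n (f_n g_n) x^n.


f has coefficients f_k = 8^k and g has coefficients g_k = 5^k, so the Hadamard product has coefficient (f*g)_k = 8^k * 5^k = 40^k.
For k = 13: 40^13 = 671088640000000000000.

671088640000000000000


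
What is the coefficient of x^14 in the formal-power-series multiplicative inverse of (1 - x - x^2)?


Let the inverse be f(x) = sum_{k>=0} a_k x^k. From f(x) * (1 - x - x^2) = 1 and matching coefficients:
 x^0: a_0 = 1.
 x^1: a_1 - a_0 = 0, so a_1 = 1.
 x^k (k >= 2): a_k - a_{k-1} - a_{k-2} = 0, i.e. a_k = a_{k-1} + a_{k-2}.
This is the Fibonacci-type recurrence shifted so that a_0 = a_1 = 1.
Iterating: a_0=1, a_1=1, a_2=2, a_3=3, a_4=5, a_5=8, a_6=13, a_7=21, a_8=34, a_9=55, ...
a_14 = 610.

610


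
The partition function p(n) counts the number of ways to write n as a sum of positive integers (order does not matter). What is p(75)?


Using the generating function prod_{k>=1} 1/(1-x^k), we compute p(75).
By dynamic programming over parts 1 through 75:
p(75) = 8118264

8118264


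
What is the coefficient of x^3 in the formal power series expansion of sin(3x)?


The Maclaurin series is sin(t) = sum_{k>=0} (-1)^k t^(2k+1) / (2k+1)!, so substituting t = 3x, only odd powers of x are nonzero, with coefficient of x^(2k+1) equal to (-1)^k 3^(2k+1) / (2k+1)!.
Write 3 = 2*1 + 1, giving the coefficient (-1)^1 * 3^3 / 3! = -27/6 = -9/2.

-9/2


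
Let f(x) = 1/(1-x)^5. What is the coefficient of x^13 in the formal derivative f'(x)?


Differentiate: d/dx [ 1/(1-x)^r ] = r / (1-x)^(r+1).
Here r = 5, so f'(x) = 5 / (1-x)^6.
The expansion of 1/(1-x)^(r+1) has coefficient of x^n equal to C(n+r, r).
So the coefficient of x^13 in f'(x) is
5 * C(18, 5) = 5 * 8568 = 42840

42840


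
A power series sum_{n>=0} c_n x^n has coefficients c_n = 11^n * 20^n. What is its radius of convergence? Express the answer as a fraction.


By the root test (Cauchy-Hadamard), the radius is R = 1 / limsup_n |c_n|^(1/n).
Here |c_n|^(1/n) = (11^n * 20^n)^(1/n) = 11 * 20 = 220 for all n.
So R = 1/220 = 1/220.

1/220


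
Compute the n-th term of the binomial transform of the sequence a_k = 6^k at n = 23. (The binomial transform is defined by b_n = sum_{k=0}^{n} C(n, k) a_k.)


With a_k = 6^k, b_n = sum_{k=0}^{n} C(n, k) 6^k = (1 + 6)^n by the binomial theorem.
For n = 23: (1 + 6)^23 = 7^23 = 27368747340080916343.

27368747340080916343


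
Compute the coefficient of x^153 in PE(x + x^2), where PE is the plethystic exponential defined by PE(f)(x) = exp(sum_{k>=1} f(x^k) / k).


With f(x) = x + x^2, the exponent is sum_{k>=1} (x^k + x^(2k)) / k = -ln(1 - x) - ln(1 - x^2). Exponentiating:
PE(x + x^2) = 1 / ((1 - x)(1 - x^2)).
This is the generating function for partitions of n into parts of size 1 or 2. The number of 2's can be any j in 0..76, and the rest are 1's, so
[x^153] = floor(153/2) + 1 = 77.

77


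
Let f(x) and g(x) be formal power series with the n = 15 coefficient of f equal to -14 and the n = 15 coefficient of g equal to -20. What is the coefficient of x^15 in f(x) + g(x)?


Addition of formal power series is termwise.
The coefficient of x^15 in f + g = -14 + -20
= -34

-34


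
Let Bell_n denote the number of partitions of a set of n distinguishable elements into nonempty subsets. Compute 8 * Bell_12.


Bell_12 can be computed from the Bell triangle or from Dobinski's identity Bell_n = (1/e) * sum_{k>=0} k^n / k!.
Computing Bell_12 = 4213597.
Then 8 * 4213597 = 33708776.

33708776


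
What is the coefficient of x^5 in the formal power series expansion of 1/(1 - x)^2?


The expansion 1/(1 - x)^r = sum_{k>=0} C(k + r - 1, r - 1) x^k follows from the multiset / negative-binomial theorem (or from repeated differentiation of the geometric series).
For r = 2 and k = 5:
C(6, 1) = 720 / (1 * 120) = 6.

6


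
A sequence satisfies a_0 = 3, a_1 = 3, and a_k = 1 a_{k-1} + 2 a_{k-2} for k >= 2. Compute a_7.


The characteristic equation is t^2 - 1 t - 2 = 0, with roots r_1 = 2 and r_2 = -1 (so c_1 = r_1 + r_2, c_2 = -r_1 r_2 as required).
One can use the closed form a_n = A r_1^n + B r_2^n, but direct iteration is more reliable:
a_0 = 3, a_1 = 3, a_2 = 9, a_3 = 15, a_4 = 33, a_5 = 63, a_6 = 129, a_7 = 255.
So a_7 = 255.

255


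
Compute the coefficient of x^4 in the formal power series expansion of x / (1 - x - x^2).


Let f(x) = sum_{k>=0} a_k x^k. Multiplying f(x) * (1 - x - x^2) = x and matching coefficients gives a_0 = 0, a_1 = 1, and a_k = a_{k-1} + a_{k-2} for k >= 2. These are the Fibonacci numbers F_k.
Iterating from F_0 = 0, F_1 = 1:
F_0=0, F_1=1, F_2=1, F_3=2, F_4=3
F_4 = 3.

3


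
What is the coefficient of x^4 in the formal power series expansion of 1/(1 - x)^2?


The negative binomial / multiset identity is
1/(1 - x)^r = sum_{k>=0} C(k + r - 1, r - 1) x^k.
Here r = 2 and k = 4, so the coefficient is
C(4 + 1, 1) = C(5, 1)
= 5

5


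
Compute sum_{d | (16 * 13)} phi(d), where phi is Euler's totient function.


First, 16 * 13 = 208. One classical identity is sum_{d | n} phi(d) = n (each k in [1, n] has a unique gcd with n, and among the k's with gcd(k, n) = n/d there are phi(d) of them). So the sum equals 208. We also verify directly:
Divisors of 208: 1, 2, 4, 8, 13, 16, 26, 52, 104, 208.
phi values: 1, 1, 2, 4, 12, 8, 12, 24, 48, 96.
Sum = 208.

208


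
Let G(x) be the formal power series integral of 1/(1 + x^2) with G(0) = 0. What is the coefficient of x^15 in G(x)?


1/(1 + x^2) = sum_{j>=0} (-1)^j x^(2j). Integrating termwise with G(0) = 0:
G(x) = sum_{j>=0} (-1)^j x^(2j+1) / (2j+1) = arctan(x).
Only odd powers are nonzero. For x^15 write 15 = 2*7 + 1, giving
(-1)^7 / 15 = -1/15 = -1/15.

-1/15


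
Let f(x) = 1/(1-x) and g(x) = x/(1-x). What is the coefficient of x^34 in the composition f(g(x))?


First simplify the composition: f(g(x)) = 1/(1 - x/(1-x)) = (1-x)/((1-x) - x) = (1-x)/(1-2x).
Now extract the coefficient. Write (1-x)/(1-2x) = 1/(1-2x) - x/(1-2x).
The coefficient of x^n in 1/(1-2x) is 2^n, and in x/(1-2x) is 2^(n-1) (for n >= 1).
So the coefficient of x^34 is 2^34 - 2^33 = 17179869184 - 8589934592 = 8589934592.

8589934592


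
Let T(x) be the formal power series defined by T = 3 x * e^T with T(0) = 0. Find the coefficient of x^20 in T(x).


Apply the Lagrange inversion formula: if T = 3 x * phi(T) with phi(t) = e^t, then
[x^n] T = 3^n * (1/n) [t^(n-1)] phi(t)^n = 3^n * (1/n) [t^(n-1)] e^(n t) = 3^n * (1/n) * n^(n-1) / (n-1)! = 3^n * n^(n-1) / n!.
When c = 1 this is the Cayley count of rooted labeled trees on n vertices, divided by n!.
For n = 20: 3^20 * 20^19 / 20! = 3486784401 * 5242880000000000000000000/2432902008176640000 = 17006112000000000000000/2263261.

17006112000000000000000/2263261


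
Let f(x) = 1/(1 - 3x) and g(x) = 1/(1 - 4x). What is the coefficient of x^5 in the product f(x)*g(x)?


The coefficient of x^n in f*g is the Cauchy product: sum_{k=0}^{n} a^k * b^(n-k).
With a=3, b=4, n=5:
sum_{k=0}^{5} 3^k * 4^(5-k)
= 3367

3367


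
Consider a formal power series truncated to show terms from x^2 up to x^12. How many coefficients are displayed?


From x^2 to x^12 inclusive, the count is 12 - 2 + 1 = 11.

11


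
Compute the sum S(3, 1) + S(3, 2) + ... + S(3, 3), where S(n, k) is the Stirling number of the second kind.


By definition, S(n, k) counts partitions of an n-set into exactly k nonempty blocks.
Computing row n = 3 for k = 1..3:
S(3, k): 1, 3, 1
Sum = 5. (This equals Bell_3 since the sum runs over all k.)

5


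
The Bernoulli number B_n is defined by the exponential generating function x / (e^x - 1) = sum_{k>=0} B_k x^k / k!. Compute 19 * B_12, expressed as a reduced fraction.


Bernoulli numbers can also be computed recursively via B_0 = 1 and sum_{j=0}^{m} C(m+1, j) B_j = 0 for m >= 1. Odd-index Bernoulli numbers vanish for k >= 3.
Computing B_12 = -691/2730, so 19 * B_12 = 19 * -691/2730 = -13129/2730.

-13129/2730


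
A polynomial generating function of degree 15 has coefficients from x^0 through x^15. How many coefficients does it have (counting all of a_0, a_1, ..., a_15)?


A polynomial of degree 15 takes the form a_0 + a_1 x + ... + a_15 x^15.
The number of coefficients is 15 + 1 = 16.

16


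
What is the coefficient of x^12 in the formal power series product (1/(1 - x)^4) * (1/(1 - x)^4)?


Combine the factors: (1/(1 - x)^4) * (1/(1 - x)^4) = 1/(1 - x)^8.
Then use 1/(1 - x)^r = sum_{k>=0} C(k + r - 1, r - 1) x^k with r = 8 and k = 12:
C(19, 7) = 50388.

50388


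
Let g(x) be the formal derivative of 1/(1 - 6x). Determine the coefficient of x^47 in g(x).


Differentiate termwise: d/dx sum_{k>=0} 6^k x^k = sum_{k>=1} k 6^k x^(k-1) = sum_{j>=0} (j+1) 6^(j+1) x^j.
Equivalently, d/dx [1/(1 - 6x)] = 6/(1 - 6x)^2.
For j = 47: 48 * 6^48 = 48 * 22452257707354557240087211123792674816 = 1077708369953018747524186133942048391168.

1077708369953018747524186133942048391168


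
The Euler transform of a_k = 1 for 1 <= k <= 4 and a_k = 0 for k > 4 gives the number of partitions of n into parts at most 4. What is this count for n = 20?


Partitions of 20 into parts at most 4:
Using generating function (1-x)^(-1)(1-x^2)^(-1)...(1-x^4)^(-1),
the coefficient of x^20 = 108

108


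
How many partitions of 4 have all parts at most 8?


Using the generating function (1-x)^(-1)(1-x^2)^(-1)...(1-x^8)^(-1),
the coefficient of x^4 counts these restricted partitions.
Result = 5

5


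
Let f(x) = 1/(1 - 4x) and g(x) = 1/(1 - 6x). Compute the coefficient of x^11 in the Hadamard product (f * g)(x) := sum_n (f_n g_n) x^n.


f has coefficients f_k = 4^k and g has coefficients g_k = 6^k, so the Hadamard product has coefficient (f*g)_k = 4^k * 6^k = 24^k.
For k = 11: 24^11 = 1521681143169024.

1521681143169024


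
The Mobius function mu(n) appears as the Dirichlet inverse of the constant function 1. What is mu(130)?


130 = 2 * 5 * 13 (all distinct primes).
mu(130) = (-1)^3 = -1

-1


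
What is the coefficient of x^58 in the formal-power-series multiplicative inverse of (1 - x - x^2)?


Let the inverse be f(x) = sum_{k>=0} a_k x^k. From f(x) * (1 - x - x^2) = 1 and matching coefficients:
 x^0: a_0 = 1.
 x^1: a_1 - a_0 = 0, so a_1 = 1.
 x^k (k >= 2): a_k - a_{k-1} - a_{k-2} = 0, i.e. a_k = a_{k-1} + a_{k-2}.
This is the Fibonacci-type recurrence shifted so that a_0 = a_1 = 1.
Iterating: a_0=1, a_1=1, a_2=2, a_3=3, a_4=5, a_5=8, a_6=13, a_7=21, a_8=34, a_9=55, ...
a_58 = 956722026041.

956722026041


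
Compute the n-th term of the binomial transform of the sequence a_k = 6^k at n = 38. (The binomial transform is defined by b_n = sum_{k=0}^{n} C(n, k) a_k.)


With a_k = 6^k, b_n = sum_{k=0}^{n} C(n, k) 6^k = (1 + 6)^n by the binomial theorem.
For n = 38: (1 + 6)^38 = 7^38 = 129934811447123020117172145698449.

129934811447123020117172145698449


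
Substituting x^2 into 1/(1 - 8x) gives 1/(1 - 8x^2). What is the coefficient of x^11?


Since 1/(1 - 8x^2) only has even powers of x,
the coefficient of x^11 (odd) is 0.

0


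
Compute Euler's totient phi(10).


phi(n) counts integers in [1, n] coprime to n. Using the multiplicative formula phi(n) = n * prod_{p | n} (1 - 1/p):
10 = 2 * 5, so
phi(10) = 10 * (1 - 1/2) * (1 - 1/5) = 4.

4


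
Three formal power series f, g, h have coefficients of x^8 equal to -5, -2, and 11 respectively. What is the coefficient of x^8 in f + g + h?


Series addition is componentwise:
-5 + -2 + 11
= 4

4


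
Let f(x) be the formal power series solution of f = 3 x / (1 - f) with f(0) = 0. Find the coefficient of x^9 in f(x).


Apply Lagrange inversion: f = 3 x * phi(f) with phi(t) = 1/(1 - t), so
[x^n] f = 3^n * (1/n) [t^(n-1)] phi(t)^n = 3^n * (1/n) [t^(n-1)] (1 - t)^(-n) = 3^n * (1/n) C(2n - 2, n - 1) = 3^n * C_{n-1}.
For n = 9: C_8 = C(16, 8) / 9 = 12870/9 = 1430.
With the 3^9 = 19683 factor, the coefficient is 19683 * 1430 = 28146690.

28146690


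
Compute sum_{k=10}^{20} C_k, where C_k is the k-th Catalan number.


C_10 through C_20: 16796, 58786, 208012, 742900, 2674440, 9694845, 35357670, 129644790, 477638700, 1767263190, 6564120420
Sum = 16796 + 58786 + 208012 + 742900 + 2674440 + 9694845 + 35357670 + 129644790 + 477638700 + 1767263190 + 6564120420
= 8987420549

8987420549


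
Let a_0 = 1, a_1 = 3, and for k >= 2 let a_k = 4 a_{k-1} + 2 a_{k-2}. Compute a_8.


Iterating the recurrence forward:
a_0 = 1
a_1 = 3
a_2 = 4*3 + 2*1 = 14
a_3 = 4*14 + 2*3 = 62
a_4 = 4*62 + 2*14 = 276
a_5 = 4*276 + 2*62 = 1228
a_6 = 4*1228 + 2*276 = 5464
a_7 = 4*5464 + 2*1228 = 24312
a_8 = 4*24312 + 2*5464 = 108176
So a_8 = 108176.

108176


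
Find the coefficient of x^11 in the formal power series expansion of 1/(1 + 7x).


Write 1/(1 + c x) = 1/(1 - (-c) x) and apply the geometric-series identity
1/(1 - y) = sum_{k>=0} y^k to get 1/(1 + c x) = sum_{k>=0} (-c)^k x^k.
So the coefficient of x^k is (-c)^k = (-1)^k * c^k.
Here c = 7 and k = 11:
(-7)^11 = -1 * 1977326743 = -1977326743

-1977326743


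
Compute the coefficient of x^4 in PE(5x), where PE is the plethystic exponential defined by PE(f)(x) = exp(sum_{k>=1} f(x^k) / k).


With f(x) = 5x, the exponent is sum_{k>=1} 5 x^k / k = 5 * (-ln(1 - x)). Exponentiating:
PE(5x) = exp(-5 ln(1 - x)) = 1/(1 - x)^5.
By the negative binomial expansion, [x^n] 1/(1 - x)^5 = C(n + 4, 4).
For n = 4: C(8, 4) = 70.

70


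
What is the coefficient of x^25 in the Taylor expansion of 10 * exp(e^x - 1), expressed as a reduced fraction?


exp(e^x - 1) = sum_{k>=0} Bell_k x^k / k!, where Bell_k is the k-th Bell number.
So the coefficient of x^25 is 10 * Bell_25 / 25!.
Computing: Bell_25 = 4638590332229999353 and 25! = 15511210043330985984000000, giving
10 * 4638590332229999353/15511210043330985984000000 = 356814640940769181/119317000333315276800000.

356814640940769181/119317000333315276800000


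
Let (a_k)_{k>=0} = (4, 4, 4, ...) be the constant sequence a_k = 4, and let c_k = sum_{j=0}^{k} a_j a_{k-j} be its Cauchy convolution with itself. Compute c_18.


Since a_j = 4 for all j >= 0, the convolution sum becomes
c_k = sum_{j=0}^{k} 4 * 4 = 16 * (k + 1).
Equivalently, the generating function of (a_k) is 4/(1 - x) and its square is 16/(1 - x)^2 = sum_{k>=0} 16(k + 1) x^k.
For k = 18: 16 * 19 = 304.

304


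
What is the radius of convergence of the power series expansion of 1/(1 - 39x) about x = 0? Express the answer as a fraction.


Expanding 1/(1 - 39x) = sum_{k>=0} 39^k x^k, the series converges when |39x| < 1, i.e., |x| < 1/39.
So the radius of convergence is 1/39 = 1/39.

1/39


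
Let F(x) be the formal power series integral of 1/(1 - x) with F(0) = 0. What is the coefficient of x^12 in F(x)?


1/(1 - x) = sum_{k>=0} x^k. Integrating termwise and using F(0) = 0 gives
F(x) = sum_{k>=0} x^(k+1) / (k+1) = sum_{m>=1} x^m / m = -ln(1 - x).
So the coefficient of x^12 is 1/12 = 1/12.

1/12


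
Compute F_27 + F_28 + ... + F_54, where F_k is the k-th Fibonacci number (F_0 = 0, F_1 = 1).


Use the identity sum_{k=0}^{N} F_k = F_{N+2} - 1 (which follows from F_{k+2} - F_{k+1} = F_k). Then
sum_{k=27}^{54} F_k = (F_{56} - 1) - (F_{28} - 1) = F_{56} - F_{28}.
Computing: F_{56} = 225851433717, F_{28} = 317811, so
Sum = 225851433717 - 317811 = 225851115906.

225851115906


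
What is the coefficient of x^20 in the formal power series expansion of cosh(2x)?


The Maclaurin series is cosh(t) = sum_{m>=0} t^(2m) / (2m)!, so substituting t = 2x, only even powers of x are nonzero, with coefficient of x^(2m) equal to 2^(2m) / (2m)!.
For x^20 the coefficient is 2^20/20! = 1048576/2432902008176640000 = 4/9280784638125.

4/9280784638125


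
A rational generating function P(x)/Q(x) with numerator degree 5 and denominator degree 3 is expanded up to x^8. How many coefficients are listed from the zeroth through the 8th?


Expanding up to x^8 gives the coefficients for x^0, x^1, ..., x^8.
That is 8 + 1 = 9 coefficients in total.

9


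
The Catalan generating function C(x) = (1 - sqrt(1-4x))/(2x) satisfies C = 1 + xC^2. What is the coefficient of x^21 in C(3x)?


Substituting x -> 3x scales the n-th coefficient by 3^n, so [x^21] C(3x) = 3^21 * C_21.
C_21 = C(2*21, 21)/(22) = 538257874440/22 = 24466267020.
So 3^21 * 24466267020 = 10460353203 * 24466267020 = 255925794588110265060.

255925794588110265060
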